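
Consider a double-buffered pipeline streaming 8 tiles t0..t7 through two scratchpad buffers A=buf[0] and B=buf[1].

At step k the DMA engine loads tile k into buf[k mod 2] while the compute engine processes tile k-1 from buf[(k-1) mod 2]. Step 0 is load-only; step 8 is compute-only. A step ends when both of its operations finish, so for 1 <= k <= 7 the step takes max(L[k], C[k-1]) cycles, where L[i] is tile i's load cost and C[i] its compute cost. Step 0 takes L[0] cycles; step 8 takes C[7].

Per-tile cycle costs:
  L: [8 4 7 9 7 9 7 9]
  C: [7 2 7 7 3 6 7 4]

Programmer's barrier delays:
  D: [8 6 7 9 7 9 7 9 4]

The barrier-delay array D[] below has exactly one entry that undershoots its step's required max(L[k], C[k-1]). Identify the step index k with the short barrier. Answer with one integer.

[0] required=L[0]=8=8 vs D=8 ok
[1] required=max(L[1]=4,C[0]=7)=7 vs D=6 SHORT
[2] required=max(L[2]=7,C[1]=2)=7 vs D=7 ok
[3] required=max(L[3]=9,C[2]=7)=9 vs D=9 ok
[4] required=max(L[4]=7,C[3]=7)=7 vs D=7 ok
[5] required=max(L[5]=9,C[4]=3)=9 vs D=9 ok
[6] required=max(L[6]=7,C[5]=6)=7 vs D=7 ok
[7] required=max(L[7]=9,C[6]=7)=9 vs D=9 ok
[8] required=C[7]=4=4 vs D=4 ok

hazard at step 1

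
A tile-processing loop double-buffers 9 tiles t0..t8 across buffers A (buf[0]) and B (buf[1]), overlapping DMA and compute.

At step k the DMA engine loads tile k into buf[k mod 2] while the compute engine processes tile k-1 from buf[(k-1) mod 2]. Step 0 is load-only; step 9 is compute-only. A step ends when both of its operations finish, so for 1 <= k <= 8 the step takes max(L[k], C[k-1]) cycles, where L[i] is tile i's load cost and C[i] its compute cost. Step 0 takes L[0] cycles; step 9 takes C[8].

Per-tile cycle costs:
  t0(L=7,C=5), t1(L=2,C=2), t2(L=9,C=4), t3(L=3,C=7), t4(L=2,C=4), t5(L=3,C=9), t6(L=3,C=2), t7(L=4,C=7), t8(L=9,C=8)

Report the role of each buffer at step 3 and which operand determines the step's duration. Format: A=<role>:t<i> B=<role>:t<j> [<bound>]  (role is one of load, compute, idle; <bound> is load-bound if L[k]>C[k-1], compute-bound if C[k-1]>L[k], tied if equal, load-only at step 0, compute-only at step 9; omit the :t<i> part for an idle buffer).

step 0: L[0]=7 → dur=7, Σ=7 | A=load:t0 B=idle [load-only]
step 1: L[1]=2 C[0]=5 → dur=5, Σ=12 | A=compute:t0 B=load:t1 [compute-bound]
step 2: L[2]=9 C[1]=2 → dur=9, Σ=21 | A=load:t2 B=compute:t1 [load-bound]
step 3: L[3]=3 C[2]=4 → dur=4, Σ=25 | A=compute:t2 B=load:t3 [compute-bound]
step 4: L[4]=2 C[3]=7 → dur=7, Σ=32 | A=load:t4 B=compute:t3 [compute-bound]
step 5: L[5]=3 C[4]=4 → dur=4, Σ=36 | A=compute:t4 B=load:t5 [compute-bound]
step 6: L[6]=3 C[5]=9 → dur=9, Σ=45 | A=load:t6 B=compute:t5 [compute-bound]
step 7: L[7]=4 C[6]=2 → dur=4, Σ=49 | A=compute:t6 B=load:t7 [load-bound]
step 8: L[8]=9 C[7]=7 → dur=9, Σ=58 | A=load:t8 B=compute:t7 [load-bound]
step 9: C[8]=8 → dur=8, Σ=66 | A=compute:t8 B=idle [compute-only]

step 3: A=compute:t2 B=load:t3 [compute-bound]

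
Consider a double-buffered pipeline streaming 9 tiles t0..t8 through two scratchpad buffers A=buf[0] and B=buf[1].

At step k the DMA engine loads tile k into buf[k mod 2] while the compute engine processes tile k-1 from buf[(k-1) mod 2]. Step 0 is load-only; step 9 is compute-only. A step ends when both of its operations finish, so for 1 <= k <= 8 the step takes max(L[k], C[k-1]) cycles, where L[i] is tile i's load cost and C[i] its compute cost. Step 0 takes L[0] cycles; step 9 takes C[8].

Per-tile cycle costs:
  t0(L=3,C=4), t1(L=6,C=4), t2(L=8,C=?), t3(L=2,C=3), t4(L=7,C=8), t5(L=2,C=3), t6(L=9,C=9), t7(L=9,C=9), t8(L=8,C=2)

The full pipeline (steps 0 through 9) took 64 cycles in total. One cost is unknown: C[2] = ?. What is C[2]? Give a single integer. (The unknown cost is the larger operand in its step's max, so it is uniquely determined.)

C[2] = 3

step 0 | dur = L[0]=3 = 3
step 1 | dur = max(L[1]=6, C[0]=4) = 6
step 2 | dur = max(L[2]=8, C[1]=4) = 8
step 3 | dur = max(L[3]=2, C[2]=?) = C[2]  (unknown; binding)
step 4 | dur = max(L[4]=7, C[3]=3) = 7
step 5 | dur = max(L[5]=2, C[4]=8) = 8
step 6 | dur = max(L[6]=9, C[5]=3) = 9
step 7 | dur = max(L[7]=9, C[6]=9) = 9
step 8 | dur = max(L[8]=8, C[7]=9) = 9
step 9 | dur = C[8]=2 = 2
sum of known step durations = 61
dur[3] = total - known = 64 - 61 = 3
C[2] is the binding max in step 3, so C[2] = dur[3] = 3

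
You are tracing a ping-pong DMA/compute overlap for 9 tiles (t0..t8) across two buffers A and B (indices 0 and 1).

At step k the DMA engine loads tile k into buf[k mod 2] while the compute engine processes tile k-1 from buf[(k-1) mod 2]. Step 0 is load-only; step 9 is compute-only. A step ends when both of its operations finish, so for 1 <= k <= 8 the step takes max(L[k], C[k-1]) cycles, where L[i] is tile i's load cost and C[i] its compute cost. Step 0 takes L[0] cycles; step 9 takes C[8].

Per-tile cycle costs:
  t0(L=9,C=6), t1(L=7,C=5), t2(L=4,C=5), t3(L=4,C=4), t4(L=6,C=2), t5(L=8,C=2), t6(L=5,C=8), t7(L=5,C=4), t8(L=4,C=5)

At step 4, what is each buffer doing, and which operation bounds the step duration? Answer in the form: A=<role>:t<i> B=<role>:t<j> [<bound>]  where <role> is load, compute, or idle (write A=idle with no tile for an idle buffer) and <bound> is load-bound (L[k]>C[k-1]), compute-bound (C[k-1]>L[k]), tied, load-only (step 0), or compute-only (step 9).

step 4: A=load:t4 B=compute:t3 [load-bound]

step 0: L[0]=9 → dur=9, Σ=9 | A=load:t0 B=idle [load-only]
step 1: L[1]=7 C[0]=6 → dur=7, Σ=16 | A=compute:t0 B=load:t1 [load-bound]
step 2: L[2]=4 C[1]=5 → dur=5, Σ=21 | A=load:t2 B=compute:t1 [compute-bound]
step 3: L[3]=4 C[2]=5 → dur=5, Σ=26 | A=compute:t2 B=load:t3 [compute-bound]
step 4: L[4]=6 C[3]=4 → dur=6, Σ=32 | A=load:t4 B=compute:t3 [load-bound]
step 5: L[5]=8 C[4]=2 → dur=8, Σ=40 | A=compute:t4 B=load:t5 [load-bound]
step 6: L[6]=5 C[5]=2 → dur=5, Σ=45 | A=load:t6 B=compute:t5 [load-bound]
step 7: L[7]=5 C[6]=8 → dur=8, Σ=53 | A=compute:t6 B=load:t7 [compute-bound]
step 8: L[8]=4 C[7]=4 → dur=4, Σ=57 | A=load:t8 B=compute:t7 [tied]
step 9: C[8]=5 → dur=5, Σ=62 | A=compute:t8 B=idle [compute-only]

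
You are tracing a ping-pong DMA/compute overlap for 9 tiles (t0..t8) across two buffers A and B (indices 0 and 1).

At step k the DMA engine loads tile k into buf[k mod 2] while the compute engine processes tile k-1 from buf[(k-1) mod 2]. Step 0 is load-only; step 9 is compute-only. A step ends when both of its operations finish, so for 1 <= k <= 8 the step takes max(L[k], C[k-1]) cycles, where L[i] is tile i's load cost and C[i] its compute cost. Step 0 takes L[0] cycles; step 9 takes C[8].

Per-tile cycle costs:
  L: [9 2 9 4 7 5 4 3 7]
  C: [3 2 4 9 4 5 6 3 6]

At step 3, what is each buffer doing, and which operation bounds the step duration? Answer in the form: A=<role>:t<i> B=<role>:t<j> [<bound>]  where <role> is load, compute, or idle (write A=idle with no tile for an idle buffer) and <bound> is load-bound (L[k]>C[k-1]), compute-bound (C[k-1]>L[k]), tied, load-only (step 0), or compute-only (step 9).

step 3: A=compute:t2 B=load:t3 [tied]

[0] DMA t0→A (9c) ∥ CU idle ⇒ 9c, clock 9
[1] DMA t1→B (2c) ∥ CU A:t0 (3c) ⇒ 3c, clock 12
[2] DMA t2→A (9c) ∥ CU B:t1 (2c) ⇒ 9c, clock 21
[3] DMA t3→B (4c) ∥ CU A:t2 (4c) ⇒ 4c, clock 25
[4] DMA t4→A (7c) ∥ CU B:t3 (9c) ⇒ 9c, clock 34
[5] DMA t5→B (5c) ∥ CU A:t4 (4c) ⇒ 5c, clock 39
[6] DMA t6→A (4c) ∥ CU B:t5 (5c) ⇒ 5c, clock 44
[7] DMA t7→B (3c) ∥ CU A:t6 (6c) ⇒ 6c, clock 50
[8] DMA t8→A (7c) ∥ CU B:t7 (3c) ⇒ 7c, clock 57
[9] DMA idle ∥ CU A:t8 (6c) ⇒ 6c, clock 63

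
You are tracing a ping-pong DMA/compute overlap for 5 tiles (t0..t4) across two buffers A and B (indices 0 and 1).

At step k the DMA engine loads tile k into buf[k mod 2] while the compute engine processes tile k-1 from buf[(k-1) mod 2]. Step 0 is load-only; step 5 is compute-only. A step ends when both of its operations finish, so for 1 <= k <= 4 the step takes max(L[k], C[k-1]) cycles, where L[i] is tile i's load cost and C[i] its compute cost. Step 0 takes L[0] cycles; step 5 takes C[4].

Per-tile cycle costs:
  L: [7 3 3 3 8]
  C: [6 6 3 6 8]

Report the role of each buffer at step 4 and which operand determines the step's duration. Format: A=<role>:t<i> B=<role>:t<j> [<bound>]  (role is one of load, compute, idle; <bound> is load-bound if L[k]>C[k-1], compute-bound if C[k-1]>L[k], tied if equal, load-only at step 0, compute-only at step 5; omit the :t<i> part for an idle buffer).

  0. 7=7c; end=7; A:t0 B:-
  1. max(3,6)=6c; end=13; A:t0 B:t1
  2. max(3,6)=6c; end=19; A:t2 B:t1
  3. max(3,3)=3c; end=22; A:t2 B:t3
  4. max(8,6)=8c; end=30; A:t4 B:t3
  5. 8=8c; end=38; A:t4 B:t3

step 4: A=load:t4 B=compute:t3 [load-bound]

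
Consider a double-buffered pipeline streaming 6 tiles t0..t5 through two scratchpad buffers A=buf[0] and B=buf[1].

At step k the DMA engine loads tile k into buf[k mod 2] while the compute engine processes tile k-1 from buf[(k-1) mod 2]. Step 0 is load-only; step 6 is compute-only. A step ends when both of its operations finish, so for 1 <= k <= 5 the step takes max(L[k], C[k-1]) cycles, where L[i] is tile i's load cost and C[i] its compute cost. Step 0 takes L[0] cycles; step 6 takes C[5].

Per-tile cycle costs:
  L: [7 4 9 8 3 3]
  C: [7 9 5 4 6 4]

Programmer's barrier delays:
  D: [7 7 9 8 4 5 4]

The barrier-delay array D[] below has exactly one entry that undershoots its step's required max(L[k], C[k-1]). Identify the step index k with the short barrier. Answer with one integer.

hazard at step 5

step 0: need L[0]=7 = 7; D[0]=7 ok
step 1: need max(L[1]=4,C[0]=7) = 7; D[1]=7 ok
step 2: need max(L[2]=9,C[1]=9) = 9; D[2]=9 ok
step 3: need max(L[3]=8,C[2]=5) = 8; D[3]=8 ok
step 4: need max(L[4]=3,C[3]=4) = 4; D[4]=4 ok
step 5: need max(L[5]=3,C[4]=6) = 6; D[5]=5 SHORT
step 6: need C[5]=4 = 4; D[6]=4 ok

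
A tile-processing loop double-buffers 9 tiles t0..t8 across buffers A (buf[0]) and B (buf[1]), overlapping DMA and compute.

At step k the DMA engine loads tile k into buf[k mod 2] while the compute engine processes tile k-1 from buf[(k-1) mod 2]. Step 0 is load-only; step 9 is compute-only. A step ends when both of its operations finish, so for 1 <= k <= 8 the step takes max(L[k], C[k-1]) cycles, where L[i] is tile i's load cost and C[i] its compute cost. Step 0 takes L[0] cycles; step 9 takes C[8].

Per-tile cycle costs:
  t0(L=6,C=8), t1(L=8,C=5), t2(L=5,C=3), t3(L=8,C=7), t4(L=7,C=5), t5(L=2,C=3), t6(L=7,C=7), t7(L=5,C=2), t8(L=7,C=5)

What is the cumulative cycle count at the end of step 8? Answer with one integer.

end_cycle[8] = 60

  0. 6=6c; end=6; A:t0 B:-
  1. max(8,8)=8c; end=14; A:t0 B:t1
  2. max(5,5)=5c; end=19; A:t2 B:t1
  3. max(8,3)=8c; end=27; A:t2 B:t3
  4. max(7,7)=7c; end=34; A:t4 B:t3
  5. max(2,5)=5c; end=39; A:t4 B:t5
  6. max(7,3)=7c; end=46; A:t6 B:t5
  7. max(5,7)=7c; end=53; A:t6 B:t7
  8. max(7,2)=7c; end=60; A:t8 B:t7
  9. 5=5c; end=65; A:t8 B:t7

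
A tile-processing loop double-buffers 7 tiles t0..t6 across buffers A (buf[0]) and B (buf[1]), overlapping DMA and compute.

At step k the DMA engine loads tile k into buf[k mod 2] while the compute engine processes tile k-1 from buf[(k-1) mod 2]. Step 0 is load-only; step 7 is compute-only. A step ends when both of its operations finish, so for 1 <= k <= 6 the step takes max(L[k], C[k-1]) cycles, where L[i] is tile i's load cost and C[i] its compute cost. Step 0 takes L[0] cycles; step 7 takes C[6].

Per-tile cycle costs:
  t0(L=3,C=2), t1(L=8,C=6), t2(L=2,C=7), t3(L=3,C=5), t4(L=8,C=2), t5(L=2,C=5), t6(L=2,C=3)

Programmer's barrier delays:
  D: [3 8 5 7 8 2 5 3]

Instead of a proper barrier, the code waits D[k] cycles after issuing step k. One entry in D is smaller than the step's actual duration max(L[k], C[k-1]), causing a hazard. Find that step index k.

k=0 barrier L[0]=3→3c, D[0]=3 ok
k=1 barrier max(L[1]=8,C[0]=2)→8c, D[1]=8 ok
k=2 barrier max(L[2]=2,C[1]=6)→6c, D[2]=5 SHORT
k=3 barrier max(L[3]=3,C[2]=7)→7c, D[3]=7 ok
k=4 barrier max(L[4]=8,C[3]=5)→8c, D[4]=8 ok
k=5 barrier max(L[5]=2,C[4]=2)→2c, D[5]=2 ok
k=6 barrier max(L[6]=2,C[5]=5)→5c, D[6]=5 ok
k=7 barrier C[6]=3→3c, D[7]=3 ok

hazard at step 2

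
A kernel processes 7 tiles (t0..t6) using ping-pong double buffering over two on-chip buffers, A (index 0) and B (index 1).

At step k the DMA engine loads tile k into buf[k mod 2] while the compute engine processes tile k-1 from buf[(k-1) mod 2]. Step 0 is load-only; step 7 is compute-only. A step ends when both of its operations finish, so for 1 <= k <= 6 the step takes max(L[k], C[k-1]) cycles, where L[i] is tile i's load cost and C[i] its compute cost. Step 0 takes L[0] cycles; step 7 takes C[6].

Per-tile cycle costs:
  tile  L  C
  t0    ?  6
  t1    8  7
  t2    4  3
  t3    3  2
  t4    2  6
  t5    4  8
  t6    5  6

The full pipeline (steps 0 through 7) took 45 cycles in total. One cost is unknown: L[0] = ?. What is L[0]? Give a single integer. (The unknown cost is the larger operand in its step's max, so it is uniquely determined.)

L[0] = 5

step 0 | dur = L[0]=? = L[0]  (unknown; binding)
step 1 | dur = max(L[1]=8, C[0]=6) = 8
step 2 | dur = max(L[2]=4, C[1]=7) = 7
step 3 | dur = max(L[3]=3, C[2]=3) = 3
step 4 | dur = max(L[4]=2, C[3]=2) = 2
step 5 | dur = max(L[5]=4, C[4]=6) = 6
step 6 | dur = max(L[6]=5, C[5]=8) = 8
step 7 | dur = C[6]=6 = 6
sum of known step durations = 40
dur[0] = total - known = 45 - 40 = 5
L[0] is the binding max in step 0, so L[0] = dur[0] = 5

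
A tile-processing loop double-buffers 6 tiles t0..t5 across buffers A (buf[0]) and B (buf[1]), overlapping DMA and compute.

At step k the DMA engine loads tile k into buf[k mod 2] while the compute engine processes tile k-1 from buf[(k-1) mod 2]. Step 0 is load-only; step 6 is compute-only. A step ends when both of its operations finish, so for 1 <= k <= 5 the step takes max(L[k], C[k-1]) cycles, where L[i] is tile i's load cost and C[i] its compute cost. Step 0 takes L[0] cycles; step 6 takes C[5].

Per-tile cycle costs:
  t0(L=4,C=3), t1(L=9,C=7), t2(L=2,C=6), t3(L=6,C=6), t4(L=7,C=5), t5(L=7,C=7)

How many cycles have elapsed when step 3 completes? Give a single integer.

end_cycle[3] = 26

k=0 load=t0/4c comp=- wait=4 total=4
k=1 load=t1/9c comp=t0/3c wait=9 total=13
k=2 load=t2/2c comp=t1/7c wait=7 total=20
k=3 load=t3/6c comp=t2/6c wait=6 total=26
k=4 load=t4/7c comp=t3/6c wait=7 total=33
k=5 load=t5/7c comp=t4/5c wait=7 total=40
k=6 load=- comp=t5/7c wait=7 total=47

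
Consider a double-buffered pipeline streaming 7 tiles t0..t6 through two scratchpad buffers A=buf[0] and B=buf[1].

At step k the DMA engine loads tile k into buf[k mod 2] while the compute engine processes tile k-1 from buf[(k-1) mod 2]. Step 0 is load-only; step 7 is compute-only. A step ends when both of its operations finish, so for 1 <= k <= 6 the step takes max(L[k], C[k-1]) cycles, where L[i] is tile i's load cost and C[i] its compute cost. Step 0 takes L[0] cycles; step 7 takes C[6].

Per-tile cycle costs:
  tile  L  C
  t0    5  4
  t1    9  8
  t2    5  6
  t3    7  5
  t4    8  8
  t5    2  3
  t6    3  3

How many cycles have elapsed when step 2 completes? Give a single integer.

[0] DMA t0→A (5c) ∥ CU idle ⇒ 5c, clock 5
[1] DMA t1→B (9c) ∥ CU A:t0 (4c) ⇒ 9c, clock 14
[2] DMA t2→A (5c) ∥ CU B:t1 (8c) ⇒ 8c, clock 22
[3] DMA t3→B (7c) ∥ CU A:t2 (6c) ⇒ 7c, clock 29
[4] DMA t4→A (8c) ∥ CU B:t3 (5c) ⇒ 8c, clock 37
[5] DMA t5→B (2c) ∥ CU A:t4 (8c) ⇒ 8c, clock 45
[6] DMA t6→A (3c) ∥ CU B:t5 (3c) ⇒ 3c, clock 48
[7] DMA idle ∥ CU A:t6 (3c) ⇒ 3c, clock 51

end_cycle[2] = 22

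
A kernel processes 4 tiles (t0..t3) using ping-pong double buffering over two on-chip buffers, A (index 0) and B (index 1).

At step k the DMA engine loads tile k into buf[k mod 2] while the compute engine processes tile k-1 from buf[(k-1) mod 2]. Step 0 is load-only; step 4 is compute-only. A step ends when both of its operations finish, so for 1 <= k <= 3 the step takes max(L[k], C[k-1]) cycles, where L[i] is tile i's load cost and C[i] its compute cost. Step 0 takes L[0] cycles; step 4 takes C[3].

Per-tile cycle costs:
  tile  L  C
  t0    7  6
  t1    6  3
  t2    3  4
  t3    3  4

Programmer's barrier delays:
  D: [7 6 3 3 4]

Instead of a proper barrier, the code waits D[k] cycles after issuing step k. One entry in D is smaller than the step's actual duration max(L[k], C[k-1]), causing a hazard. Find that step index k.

step 0: need L[0]=7 = 7; D[0]=7 ok
step 1: need max(L[1]=6,C[0]=6) = 6; D[1]=6 ok
step 2: need max(L[2]=3,C[1]=3) = 3; D[2]=3 ok
step 3: need max(L[3]=3,C[2]=4) = 4; D[3]=3 SHORT
step 4: need C[3]=4 = 4; D[4]=4 ok

hazard at step 3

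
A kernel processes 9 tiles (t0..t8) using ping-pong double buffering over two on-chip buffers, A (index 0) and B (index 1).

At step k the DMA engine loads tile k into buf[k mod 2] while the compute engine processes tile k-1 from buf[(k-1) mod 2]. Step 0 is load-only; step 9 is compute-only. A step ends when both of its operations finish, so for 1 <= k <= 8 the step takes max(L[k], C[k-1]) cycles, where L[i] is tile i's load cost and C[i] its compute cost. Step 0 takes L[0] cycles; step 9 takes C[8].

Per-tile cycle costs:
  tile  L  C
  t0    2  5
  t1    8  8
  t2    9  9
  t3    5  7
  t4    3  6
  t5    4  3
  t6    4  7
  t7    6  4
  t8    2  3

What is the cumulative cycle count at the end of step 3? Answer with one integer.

end_cycle[3] = 28

step 0: L[0]=2 → dur=2, Σ=2 | A=load:t0 B=idle [load-only]
step 1: L[1]=8 C[0]=5 → dur=8, Σ=10 | A=compute:t0 B=load:t1 [load-bound]
step 2: L[2]=9 C[1]=8 → dur=9, Σ=19 | A=load:t2 B=compute:t1 [load-bound]
step 3: L[3]=5 C[2]=9 → dur=9, Σ=28 | A=compute:t2 B=load:t3 [compute-bound]
step 4: L[4]=3 C[3]=7 → dur=7, Σ=35 | A=load:t4 B=compute:t3 [compute-bound]
step 5: L[5]=4 C[4]=6 → dur=6, Σ=41 | A=compute:t4 B=load:t5 [compute-bound]
step 6: L[6]=4 C[5]=3 → dur=4, Σ=45 | A=load:t6 B=compute:t5 [load-bound]
step 7: L[7]=6 C[6]=7 → dur=7, Σ=52 | A=compute:t6 B=load:t7 [compute-bound]
step 8: L[8]=2 C[7]=4 → dur=4, Σ=56 | A=load:t8 B=compute:t7 [compute-bound]
step 9: C[8]=3 → dur=3, Σ=59 | A=compute:t8 B=idle [compute-only]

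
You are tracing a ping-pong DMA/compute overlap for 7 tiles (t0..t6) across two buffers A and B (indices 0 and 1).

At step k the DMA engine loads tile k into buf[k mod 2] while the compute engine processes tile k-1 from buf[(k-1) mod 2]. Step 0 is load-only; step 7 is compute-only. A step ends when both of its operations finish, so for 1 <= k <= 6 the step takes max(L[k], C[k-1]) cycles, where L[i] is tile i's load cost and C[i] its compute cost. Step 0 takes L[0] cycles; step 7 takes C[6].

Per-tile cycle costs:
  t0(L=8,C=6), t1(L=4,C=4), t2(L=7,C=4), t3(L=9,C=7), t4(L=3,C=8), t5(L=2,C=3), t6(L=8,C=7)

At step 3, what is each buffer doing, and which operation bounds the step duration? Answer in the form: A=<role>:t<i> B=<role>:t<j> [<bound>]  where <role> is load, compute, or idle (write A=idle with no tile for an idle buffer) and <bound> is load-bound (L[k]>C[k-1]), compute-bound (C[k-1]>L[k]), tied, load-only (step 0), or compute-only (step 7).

[0] DMA t0→A (8c) ∥ CU idle ⇒ 8c, clock 8
[1] DMA t1→B (4c) ∥ CU A:t0 (6c) ⇒ 6c, clock 14
[2] DMA t2→A (7c) ∥ CU B:t1 (4c) ⇒ 7c, clock 21
[3] DMA t3→B (9c) ∥ CU A:t2 (4c) ⇒ 9c, clock 30
[4] DMA t4→A (3c) ∥ CU B:t3 (7c) ⇒ 7c, clock 37
[5] DMA t5→B (2c) ∥ CU A:t4 (8c) ⇒ 8c, clock 45
[6] DMA t6→A (8c) ∥ CU B:t5 (3c) ⇒ 8c, clock 53
[7] DMA idle ∥ CU A:t6 (7c) ⇒ 7c, clock 60

step 3: A=compute:t2 B=load:t3 [load-bound]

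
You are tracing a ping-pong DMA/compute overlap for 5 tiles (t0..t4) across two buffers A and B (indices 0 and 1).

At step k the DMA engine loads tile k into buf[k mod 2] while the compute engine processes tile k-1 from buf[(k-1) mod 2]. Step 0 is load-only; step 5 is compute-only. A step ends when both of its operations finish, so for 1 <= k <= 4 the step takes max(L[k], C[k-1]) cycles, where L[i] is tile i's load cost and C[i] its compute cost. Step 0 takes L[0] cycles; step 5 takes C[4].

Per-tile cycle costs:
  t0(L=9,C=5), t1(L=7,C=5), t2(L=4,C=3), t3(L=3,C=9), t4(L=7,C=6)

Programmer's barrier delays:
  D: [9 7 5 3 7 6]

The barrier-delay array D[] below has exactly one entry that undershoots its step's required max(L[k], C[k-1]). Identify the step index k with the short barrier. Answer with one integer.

step 0: need L[0]=9 = 9; D[0]=9 ok
step 1: need max(L[1]=7,C[0]=5) = 7; D[1]=7 ok
step 2: need max(L[2]=4,C[1]=5) = 5; D[2]=5 ok
step 3: need max(L[3]=3,C[2]=3) = 3; D[3]=3 ok
step 4: need max(L[4]=7,C[3]=9) = 9; D[4]=7 SHORT
step 5: need C[4]=6 = 6; D[5]=6 ok

hazard at step 4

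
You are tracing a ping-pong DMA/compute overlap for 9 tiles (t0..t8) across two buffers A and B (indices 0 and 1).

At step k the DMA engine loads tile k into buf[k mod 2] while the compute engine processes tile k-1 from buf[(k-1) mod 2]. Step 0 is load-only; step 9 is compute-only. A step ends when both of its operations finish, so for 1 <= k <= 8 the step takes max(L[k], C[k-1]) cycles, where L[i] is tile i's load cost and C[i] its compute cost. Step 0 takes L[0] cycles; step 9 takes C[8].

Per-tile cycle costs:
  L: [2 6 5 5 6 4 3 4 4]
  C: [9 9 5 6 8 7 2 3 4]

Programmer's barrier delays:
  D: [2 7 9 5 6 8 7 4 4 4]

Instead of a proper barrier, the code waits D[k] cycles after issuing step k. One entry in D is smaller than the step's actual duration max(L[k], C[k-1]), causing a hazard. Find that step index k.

hazard at step 1

k=0 barrier L[0]=2→2c, D[0]=2 ok
k=1 barrier max(L[1]=6,C[0]=9)→9c, D[1]=7 SHORT
k=2 barrier max(L[2]=5,C[1]=9)→9c, D[2]=9 ok
k=3 barrier max(L[3]=5,C[2]=5)→5c, D[3]=5 ok
k=4 barrier max(L[4]=6,C[3]=6)→6c, D[4]=6 ok
k=5 barrier max(L[5]=4,C[4]=8)→8c, D[5]=8 ok
k=6 barrier max(L[6]=3,C[5]=7)→7c, D[6]=7 ok
k=7 barrier max(L[7]=4,C[6]=2)→4c, D[7]=4 ok
k=8 barrier max(L[8]=4,C[7]=3)→4c, D[8]=4 ok
k=9 barrier C[8]=4→4c, D[9]=4 ok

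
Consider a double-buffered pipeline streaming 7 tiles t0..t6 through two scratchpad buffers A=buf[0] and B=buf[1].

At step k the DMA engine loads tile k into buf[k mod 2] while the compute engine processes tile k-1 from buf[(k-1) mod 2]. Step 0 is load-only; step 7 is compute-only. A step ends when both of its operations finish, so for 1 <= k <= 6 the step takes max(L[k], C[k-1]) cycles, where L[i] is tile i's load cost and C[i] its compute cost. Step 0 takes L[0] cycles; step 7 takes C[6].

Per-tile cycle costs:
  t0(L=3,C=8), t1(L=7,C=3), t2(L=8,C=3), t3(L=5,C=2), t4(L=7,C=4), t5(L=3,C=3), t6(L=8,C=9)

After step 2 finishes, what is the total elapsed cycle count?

k=0 load=t0/3c comp=- wait=3 total=3
k=1 load=t1/7c comp=t0/8c wait=8 total=11
k=2 load=t2/8c comp=t1/3c wait=8 total=19
k=3 load=t3/5c comp=t2/3c wait=5 total=24
k=4 load=t4/7c comp=t3/2c wait=7 total=31
k=5 load=t5/3c comp=t4/4c wait=4 total=35
k=6 load=t6/8c comp=t5/3c wait=8 total=43
k=7 load=- comp=t6/9c wait=9 total=52

end_cycle[2] = 19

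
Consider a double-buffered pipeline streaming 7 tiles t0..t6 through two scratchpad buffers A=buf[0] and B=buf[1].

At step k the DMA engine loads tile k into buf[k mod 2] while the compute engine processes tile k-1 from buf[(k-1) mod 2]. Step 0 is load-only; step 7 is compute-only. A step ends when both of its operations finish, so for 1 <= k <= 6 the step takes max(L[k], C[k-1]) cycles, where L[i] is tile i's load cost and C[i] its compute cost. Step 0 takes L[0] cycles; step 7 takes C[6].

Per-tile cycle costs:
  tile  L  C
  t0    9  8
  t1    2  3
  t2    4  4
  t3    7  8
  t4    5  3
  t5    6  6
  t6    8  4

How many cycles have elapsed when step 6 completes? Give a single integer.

k=0 load=t0/9c comp=- wait=9 total=9
k=1 load=t1/2c comp=t0/8c wait=8 total=17
k=2 load=t2/4c comp=t1/3c wait=4 total=21
k=3 load=t3/7c comp=t2/4c wait=7 total=28
k=4 load=t4/5c comp=t3/8c wait=8 total=36
k=5 load=t5/6c comp=t4/3c wait=6 total=42
k=6 load=t6/8c comp=t5/6c wait=8 total=50
k=7 load=- comp=t6/4c wait=4 total=54

end_cycle[6] = 50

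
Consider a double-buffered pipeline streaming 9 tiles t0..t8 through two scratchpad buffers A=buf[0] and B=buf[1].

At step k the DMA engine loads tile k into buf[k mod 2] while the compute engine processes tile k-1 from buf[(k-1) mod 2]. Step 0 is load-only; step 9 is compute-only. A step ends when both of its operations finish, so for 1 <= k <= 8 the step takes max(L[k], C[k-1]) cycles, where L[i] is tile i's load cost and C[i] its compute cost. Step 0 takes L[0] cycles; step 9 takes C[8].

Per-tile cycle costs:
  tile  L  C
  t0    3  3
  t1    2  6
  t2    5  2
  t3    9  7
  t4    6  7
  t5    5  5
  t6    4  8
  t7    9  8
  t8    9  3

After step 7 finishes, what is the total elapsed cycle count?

end_cycle[7] = 49

step 0: L[0]=3 → dur=3, Σ=3 | A=load:t0 B=idle [load-only]
step 1: L[1]=2 C[0]=3 → dur=3, Σ=6 | A=compute:t0 B=load:t1 [compute-bound]
step 2: L[2]=5 C[1]=6 → dur=6, Σ=12 | A=load:t2 B=compute:t1 [compute-bound]
step 3: L[3]=9 C[2]=2 → dur=9, Σ=21 | A=compute:t2 B=load:t3 [load-bound]
step 4: L[4]=6 C[3]=7 → dur=7, Σ=28 | A=load:t4 B=compute:t3 [compute-bound]
step 5: L[5]=5 C[4]=7 → dur=7, Σ=35 | A=compute:t4 B=load:t5 [compute-bound]
step 6: L[6]=4 C[5]=5 → dur=5, Σ=40 | A=load:t6 B=compute:t5 [compute-bound]
step 7: L[7]=9 C[6]=8 → dur=9, Σ=49 | A=compute:t6 B=load:t7 [load-bound]
step 8: L[8]=9 C[7]=8 → dur=9, Σ=58 | A=load:t8 B=compute:t7 [load-bound]
step 9: C[8]=3 → dur=3, Σ=61 | A=compute:t8 B=idle [compute-only]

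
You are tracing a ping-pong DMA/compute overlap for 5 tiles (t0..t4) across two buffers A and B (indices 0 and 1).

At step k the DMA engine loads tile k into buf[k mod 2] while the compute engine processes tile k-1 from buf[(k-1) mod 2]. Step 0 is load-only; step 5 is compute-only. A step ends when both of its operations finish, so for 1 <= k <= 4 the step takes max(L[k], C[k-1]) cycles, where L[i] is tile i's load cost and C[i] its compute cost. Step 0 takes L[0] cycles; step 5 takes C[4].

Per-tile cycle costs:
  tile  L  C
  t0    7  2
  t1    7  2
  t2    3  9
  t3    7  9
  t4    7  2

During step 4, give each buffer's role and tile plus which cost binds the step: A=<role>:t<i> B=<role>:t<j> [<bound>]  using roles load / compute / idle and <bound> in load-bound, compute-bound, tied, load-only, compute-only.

step 0: L[0]=7 → dur=7, Σ=7 | A=load:t0 B=idle [load-only]
step 1: L[1]=7 C[0]=2 → dur=7, Σ=14 | A=compute:t0 B=load:t1 [load-bound]
step 2: L[2]=3 C[1]=2 → dur=3, Σ=17 | A=load:t2 B=compute:t1 [load-bound]
step 3: L[3]=7 C[2]=9 → dur=9, Σ=26 | A=compute:t2 B=load:t3 [compute-bound]
step 4: L[4]=7 C[3]=9 → dur=9, Σ=35 | A=load:t4 B=compute:t3 [compute-bound]
step 5: C[4]=2 → dur=2, Σ=37 | A=compute:t4 B=idle [compute-only]

step 4: A=load:t4 B=compute:t3 [compute-bound]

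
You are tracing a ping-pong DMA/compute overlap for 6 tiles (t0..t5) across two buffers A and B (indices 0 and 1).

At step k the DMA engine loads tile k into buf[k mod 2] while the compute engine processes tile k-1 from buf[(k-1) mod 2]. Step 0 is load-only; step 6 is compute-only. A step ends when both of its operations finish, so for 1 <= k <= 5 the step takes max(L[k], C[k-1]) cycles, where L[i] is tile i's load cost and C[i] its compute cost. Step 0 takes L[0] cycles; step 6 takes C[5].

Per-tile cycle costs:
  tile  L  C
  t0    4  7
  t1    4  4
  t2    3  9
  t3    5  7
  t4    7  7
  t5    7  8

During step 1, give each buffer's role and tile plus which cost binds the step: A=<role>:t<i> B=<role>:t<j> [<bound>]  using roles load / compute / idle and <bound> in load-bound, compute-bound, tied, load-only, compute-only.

step 1: A=compute:t0 B=load:t1 [compute-bound]

  0. 4=4c; end=4; A:t0 B:-
  1. max(4,7)=7c; end=11; A:t0 B:t1
  2. max(3,4)=4c; end=15; A:t2 B:t1
  3. max(5,9)=9c; end=24; A:t2 B:t3
  4. max(7,7)=7c; end=31; A:t4 B:t3
  5. max(7,7)=7c; end=38; A:t4 B:t5
  6. 8=8c; end=46; A:t4 B:t5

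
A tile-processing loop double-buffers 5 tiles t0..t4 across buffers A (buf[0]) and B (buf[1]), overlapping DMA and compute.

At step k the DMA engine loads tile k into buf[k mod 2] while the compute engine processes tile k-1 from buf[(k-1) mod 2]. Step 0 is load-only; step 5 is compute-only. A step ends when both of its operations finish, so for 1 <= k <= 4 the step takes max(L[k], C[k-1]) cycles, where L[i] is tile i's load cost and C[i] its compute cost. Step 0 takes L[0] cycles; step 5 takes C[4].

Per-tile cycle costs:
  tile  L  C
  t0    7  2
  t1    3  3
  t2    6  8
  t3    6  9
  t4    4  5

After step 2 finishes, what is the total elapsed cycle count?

end_cycle[2] = 16

step 0: L[0]=7 → dur=7, Σ=7 | A=load:t0 B=idle [load-only]
step 1: L[1]=3 C[0]=2 → dur=3, Σ=10 | A=compute:t0 B=load:t1 [load-bound]
step 2: L[2]=6 C[1]=3 → dur=6, Σ=16 | A=load:t2 B=compute:t1 [load-bound]
step 3: L[3]=6 C[2]=8 → dur=8, Σ=24 | A=compute:t2 B=load:t3 [compute-bound]
step 4: L[4]=4 C[3]=9 → dur=9, Σ=33 | A=load:t4 B=compute:t3 [compute-bound]
step 5: C[4]=5 → dur=5, Σ=38 | A=compute:t4 B=idle [compute-only]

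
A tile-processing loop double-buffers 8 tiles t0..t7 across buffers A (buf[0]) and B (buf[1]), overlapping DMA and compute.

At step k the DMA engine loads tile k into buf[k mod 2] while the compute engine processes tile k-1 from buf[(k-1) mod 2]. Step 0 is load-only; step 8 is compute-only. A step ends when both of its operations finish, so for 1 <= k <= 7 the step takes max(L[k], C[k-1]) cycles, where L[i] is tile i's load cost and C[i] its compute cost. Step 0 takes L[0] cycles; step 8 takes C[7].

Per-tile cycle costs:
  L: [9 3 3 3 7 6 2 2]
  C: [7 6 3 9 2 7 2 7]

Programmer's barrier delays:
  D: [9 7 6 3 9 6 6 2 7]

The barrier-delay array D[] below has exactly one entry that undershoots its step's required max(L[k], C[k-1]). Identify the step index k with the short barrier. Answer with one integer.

[0] required=L[0]=9=9 vs D=9 ok
[1] required=max(L[1]=3,C[0]=7)=7 vs D=7 ok
[2] required=max(L[2]=3,C[1]=6)=6 vs D=6 ok
[3] required=max(L[3]=3,C[2]=3)=3 vs D=3 ok
[4] required=max(L[4]=7,C[3]=9)=9 vs D=9 ok
[5] required=max(L[5]=6,C[4]=2)=6 vs D=6 ok
[6] required=max(L[6]=2,C[5]=7)=7 vs D=6 SHORT
[7] required=max(L[7]=2,C[6]=2)=2 vs D=2 ok
[8] required=C[7]=7=7 vs D=7 ok

hazard at step 6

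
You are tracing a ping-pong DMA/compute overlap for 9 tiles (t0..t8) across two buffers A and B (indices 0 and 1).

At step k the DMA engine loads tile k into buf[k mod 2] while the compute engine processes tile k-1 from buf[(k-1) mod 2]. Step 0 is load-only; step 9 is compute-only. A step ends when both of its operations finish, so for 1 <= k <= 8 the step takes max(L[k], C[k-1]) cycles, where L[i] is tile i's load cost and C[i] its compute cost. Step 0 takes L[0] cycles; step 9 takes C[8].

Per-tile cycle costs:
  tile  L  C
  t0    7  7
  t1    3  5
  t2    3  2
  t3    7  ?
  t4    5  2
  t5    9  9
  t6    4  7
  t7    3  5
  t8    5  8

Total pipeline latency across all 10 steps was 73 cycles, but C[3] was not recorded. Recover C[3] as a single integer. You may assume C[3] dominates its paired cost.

step 0 = dur = L[0]=7 = 7
step 1 = dur = max(L[1]=3, C[0]=7) = 7
step 2 = dur = max(L[2]=3, C[1]=5) = 5
step 3 = dur = max(L[3]=7, C[2]=2) = 7
step 4 = dur = max(L[4]=5, C[3]=?) = C[3]  (unknown; binding)
step 5 = dur = max(L[5]=9, C[4]=2) = 9
step 6 = dur = max(L[6]=4, C[5]=9) = 9
step 7 = dur = max(L[7]=3, C[6]=7) = 7
step 8 = dur = max(L[8]=5, C[7]=5) = 5
step 9 = dur = C[8]=8 = 8
sum of known step durations = 64
dur[4] = total - known = 73 - 64 = 9
C[3] is the binding max in step 4, so C[3] = dur[4] = 9

C[3] = 9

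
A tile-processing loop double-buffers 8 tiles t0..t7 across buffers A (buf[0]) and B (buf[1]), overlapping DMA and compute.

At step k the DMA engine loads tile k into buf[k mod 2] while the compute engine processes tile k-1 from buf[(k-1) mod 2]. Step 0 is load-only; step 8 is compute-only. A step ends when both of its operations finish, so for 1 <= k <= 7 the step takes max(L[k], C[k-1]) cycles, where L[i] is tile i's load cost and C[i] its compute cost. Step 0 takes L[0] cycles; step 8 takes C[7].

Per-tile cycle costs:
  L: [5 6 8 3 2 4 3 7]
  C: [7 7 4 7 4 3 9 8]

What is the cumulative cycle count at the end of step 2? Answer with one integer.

end_cycle[2] = 20

[0] DMA t0→A (5c) ∥ CU idle ⇒ 5c, clock 5
[1] DMA t1→B (6c) ∥ CU A:t0 (7c) ⇒ 7c, clock 12
[2] DMA t2→A (8c) ∥ CU B:t1 (7c) ⇒ 8c, clock 20
[3] DMA t3→B (3c) ∥ CU A:t2 (4c) ⇒ 4c, clock 24
[4] DMA t4→A (2c) ∥ CU B:t3 (7c) ⇒ 7c, clock 31
[5] DMA t5→B (4c) ∥ CU A:t4 (4c) ⇒ 4c, clock 35
[6] DMA t6→A (3c) ∥ CU B:t5 (3c) ⇒ 3c, clock 38
[7] DMA t7→B (7c) ∥ CU A:t6 (9c) ⇒ 9c, clock 47
[8] DMA idle ∥ CU B:t7 (8c) ⇒ 8c, clock 55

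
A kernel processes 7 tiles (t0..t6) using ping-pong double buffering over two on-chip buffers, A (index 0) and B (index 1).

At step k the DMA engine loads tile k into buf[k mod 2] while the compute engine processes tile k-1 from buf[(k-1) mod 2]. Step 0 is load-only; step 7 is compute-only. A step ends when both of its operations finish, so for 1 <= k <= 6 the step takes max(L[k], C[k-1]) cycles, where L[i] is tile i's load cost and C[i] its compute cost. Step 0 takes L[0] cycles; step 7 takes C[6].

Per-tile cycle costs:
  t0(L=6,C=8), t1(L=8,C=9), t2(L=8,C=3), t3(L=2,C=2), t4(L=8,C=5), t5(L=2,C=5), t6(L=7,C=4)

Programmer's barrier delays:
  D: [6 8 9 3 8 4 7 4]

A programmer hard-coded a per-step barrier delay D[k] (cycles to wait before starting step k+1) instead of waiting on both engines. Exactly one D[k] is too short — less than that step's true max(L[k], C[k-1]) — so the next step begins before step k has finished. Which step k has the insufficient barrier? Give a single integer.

hazard at step 5

k=0 barrier L[0]=6→6c, D[0]=6 ok
k=1 barrier max(L[1]=8,C[0]=8)→8c, D[1]=8 ok
k=2 barrier max(L[2]=8,C[1]=9)→9c, D[2]=9 ok
k=3 barrier max(L[3]=2,C[2]=3)→3c, D[3]=3 ok
k=4 barrier max(L[4]=8,C[3]=2)→8c, D[4]=8 ok
k=5 barrier max(L[5]=2,C[4]=5)→5c, D[5]=4 SHORT
k=6 barrier max(L[6]=7,C[5]=5)→7c, D[6]=7 ok
k=7 barrier C[6]=4→4c, D[7]=4 ok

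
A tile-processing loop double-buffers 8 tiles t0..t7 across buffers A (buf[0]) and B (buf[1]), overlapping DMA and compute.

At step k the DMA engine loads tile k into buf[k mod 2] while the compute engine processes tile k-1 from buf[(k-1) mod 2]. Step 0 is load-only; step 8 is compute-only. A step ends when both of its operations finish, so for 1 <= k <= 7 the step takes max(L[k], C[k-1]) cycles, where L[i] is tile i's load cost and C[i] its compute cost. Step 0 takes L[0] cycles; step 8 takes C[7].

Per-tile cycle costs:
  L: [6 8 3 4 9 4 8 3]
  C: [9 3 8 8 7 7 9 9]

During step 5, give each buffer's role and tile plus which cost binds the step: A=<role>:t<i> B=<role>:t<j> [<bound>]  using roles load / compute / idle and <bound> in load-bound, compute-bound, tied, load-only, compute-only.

step 5: A=compute:t4 B=load:t5 [compute-bound]

[0] DMA t0→A (6c) ∥ CU idle ⇒ 6c, clock 6
[1] DMA t1→B (8c) ∥ CU A:t0 (9c) ⇒ 9c, clock 15
[2] DMA t2→A (3c) ∥ CU B:t1 (3c) ⇒ 3c, clock 18
[3] DMA t3→B (4c) ∥ CU A:t2 (8c) ⇒ 8c, clock 26
[4] DMA t4→A (9c) ∥ CU B:t3 (8c) ⇒ 9c, clock 35
[5] DMA t5→B (4c) ∥ CU A:t4 (7c) ⇒ 7c, clock 42
[6] DMA t6→A (8c) ∥ CU B:t5 (7c) ⇒ 8c, clock 50
[7] DMA t7→B (3c) ∥ CU A:t6 (9c) ⇒ 9c, clock 59
[8] DMA idle ∥ CU B:t7 (9c) ⇒ 9c, clock 68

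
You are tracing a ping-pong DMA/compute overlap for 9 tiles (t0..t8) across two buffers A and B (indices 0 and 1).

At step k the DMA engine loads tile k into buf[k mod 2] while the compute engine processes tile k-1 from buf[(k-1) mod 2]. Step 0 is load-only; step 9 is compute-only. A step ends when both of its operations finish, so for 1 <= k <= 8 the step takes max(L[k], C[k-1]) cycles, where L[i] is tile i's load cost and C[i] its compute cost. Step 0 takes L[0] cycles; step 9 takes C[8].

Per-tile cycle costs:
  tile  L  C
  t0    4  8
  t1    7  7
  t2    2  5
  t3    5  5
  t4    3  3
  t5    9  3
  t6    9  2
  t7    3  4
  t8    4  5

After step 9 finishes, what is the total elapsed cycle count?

[0] DMA t0→A (4c) ∥ CU idle ⇒ 4c, clock 4
[1] DMA t1→B (7c) ∥ CU A:t0 (8c) ⇒ 8c, clock 12
[2] DMA t2→A (2c) ∥ CU B:t1 (7c) ⇒ 7c, clock 19
[3] DMA t3→B (5c) ∥ CU A:t2 (5c) ⇒ 5c, clock 24
[4] DMA t4→A (3c) ∥ CU B:t3 (5c) ⇒ 5c, clock 29
[5] DMA t5→B (9c) ∥ CU A:t4 (3c) ⇒ 9c, clock 38
[6] DMA t6→A (9c) ∥ CU B:t5 (3c) ⇒ 9c, clock 47
[7] DMA t7→B (3c) ∥ CU A:t6 (2c) ⇒ 3c, clock 50
[8] DMA t8→A (4c) ∥ CU B:t7 (4c) ⇒ 4c, clock 54
[9] DMA idle ∥ CU A:t8 (5c) ⇒ 5c, clock 59

end_cycle[9] = 59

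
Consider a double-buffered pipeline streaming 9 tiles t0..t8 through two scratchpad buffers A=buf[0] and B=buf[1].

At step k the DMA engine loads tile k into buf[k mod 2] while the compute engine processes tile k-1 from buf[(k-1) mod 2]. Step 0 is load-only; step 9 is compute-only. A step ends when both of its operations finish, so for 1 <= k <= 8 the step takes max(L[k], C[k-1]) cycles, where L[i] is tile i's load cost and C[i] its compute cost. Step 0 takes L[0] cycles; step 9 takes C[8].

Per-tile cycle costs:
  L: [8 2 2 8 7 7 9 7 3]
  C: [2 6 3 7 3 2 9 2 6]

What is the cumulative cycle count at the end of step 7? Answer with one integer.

end_cycle[7] = 56

[0] DMA t0→A (8c) ∥ CU idle ⇒ 8c, clock 8
[1] DMA t1→B (2c) ∥ CU A:t0 (2c) ⇒ 2c, clock 10
[2] DMA t2→A (2c) ∥ CU B:t1 (6c) ⇒ 6c, clock 16
[3] DMA t3→B (8c) ∥ CU A:t2 (3c) ⇒ 8c, clock 24
[4] DMA t4→A (7c) ∥ CU B:t3 (7c) ⇒ 7c, clock 31
[5] DMA t5→B (7c) ∥ CU A:t4 (3c) ⇒ 7c, clock 38
[6] DMA t6→A (9c) ∥ CU B:t5 (2c) ⇒ 9c, clock 47
[7] DMA t7→B (7c) ∥ CU A:t6 (9c) ⇒ 9c, clock 56
[8] DMA t8→A (3c) ∥ CU B:t7 (2c) ⇒ 3c, clock 59
[9] DMA idle ∥ CU A:t8 (6c) ⇒ 6c, clock 65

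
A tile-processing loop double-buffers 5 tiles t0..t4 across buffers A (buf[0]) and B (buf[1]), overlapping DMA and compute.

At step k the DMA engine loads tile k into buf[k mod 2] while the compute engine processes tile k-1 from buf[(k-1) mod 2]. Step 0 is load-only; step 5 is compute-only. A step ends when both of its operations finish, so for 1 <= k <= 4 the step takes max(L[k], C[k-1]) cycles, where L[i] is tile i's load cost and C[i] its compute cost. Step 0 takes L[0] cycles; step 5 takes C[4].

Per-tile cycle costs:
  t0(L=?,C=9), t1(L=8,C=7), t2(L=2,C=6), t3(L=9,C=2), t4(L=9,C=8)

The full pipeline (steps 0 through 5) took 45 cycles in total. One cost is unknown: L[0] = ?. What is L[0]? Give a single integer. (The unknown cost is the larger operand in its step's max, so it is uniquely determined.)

L[0] = 3

step 0 = dur = L[0]=? = L[0]  (unknown; binding)
step 1 = dur = max(L[1]=8, C[0]=9) = 9
step 2 = dur = max(L[2]=2, C[1]=7) = 7
step 3 = dur = max(L[3]=9, C[2]=6) = 9
step 4 = dur = max(L[4]=9, C[3]=2) = 9
step 5 = dur = C[4]=8 = 8
sum of known step durations = 42
dur[0] = total - known = 45 - 42 = 3
L[0] is the binding max in step 0, so L[0] = dur[0] = 3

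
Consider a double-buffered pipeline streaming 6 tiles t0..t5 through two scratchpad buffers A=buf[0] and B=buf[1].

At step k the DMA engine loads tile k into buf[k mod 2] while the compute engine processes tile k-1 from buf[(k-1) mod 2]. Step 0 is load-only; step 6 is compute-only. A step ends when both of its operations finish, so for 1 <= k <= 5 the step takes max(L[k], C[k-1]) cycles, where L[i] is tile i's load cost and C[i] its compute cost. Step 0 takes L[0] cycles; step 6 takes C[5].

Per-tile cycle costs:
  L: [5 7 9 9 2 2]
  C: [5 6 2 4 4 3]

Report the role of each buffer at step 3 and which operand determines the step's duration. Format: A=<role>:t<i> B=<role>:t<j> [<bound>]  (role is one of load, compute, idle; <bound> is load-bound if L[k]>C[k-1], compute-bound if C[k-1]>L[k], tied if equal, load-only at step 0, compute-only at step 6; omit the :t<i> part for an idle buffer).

step 3: A=compute:t2 B=load:t3 [load-bound]

  0. 5=5c; end=5; A:t0 B:-
  1. max(7,5)=7c; end=12; A:t0 B:t1
  2. max(9,6)=9c; end=21; A:t2 B:t1
  3. max(9,2)=9c; end=30; A:t2 B:t3
  4. max(2,4)=4c; end=34; A:t4 B:t3
  5. max(2,4)=4c; end=38; A:t4 B:t5
  6. 3=3c; end=41; A:t4 B:t5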